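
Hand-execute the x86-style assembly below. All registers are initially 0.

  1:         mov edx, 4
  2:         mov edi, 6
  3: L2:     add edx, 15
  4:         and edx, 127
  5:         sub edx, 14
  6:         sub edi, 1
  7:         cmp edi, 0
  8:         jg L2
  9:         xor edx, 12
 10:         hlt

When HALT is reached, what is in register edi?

edx=4
edi=6
edx=4+15=19
edx=19&127=19
edx=19-14=5
edi=6-1=5
cmp edi, 0  (cmp 5,0)
jg L2: taken
edx=5+15=20
edx=20&127=20
edx=20-14=6
edi=5-1=4
cmp edi, 0  (cmp 4,0)
jg L2: taken
edx=6+15=21
edx=21&127=21
edx=21-14=7
edi=4-1=3
cmp edi, 0  (cmp 3,0)
jg L2: taken
edx=7+15=22
edx=22&127=22
edx=22-14=8
edi=3-1=2
cmp edi, 0  (cmp 2,0)
jg L2: taken
edx=8+15=23
edx=23&127=23
edx=23-14=9
edi=2-1=1
cmp edi, 0  (cmp 1,0)
jg L2: taken
edx=9+15=24
edx=24&127=24
edx=24-14=10
edi=1-1=0
cmp edi, 0  (cmp 0,0)
jg L2: not taken
edx=10^12=6
halt.

0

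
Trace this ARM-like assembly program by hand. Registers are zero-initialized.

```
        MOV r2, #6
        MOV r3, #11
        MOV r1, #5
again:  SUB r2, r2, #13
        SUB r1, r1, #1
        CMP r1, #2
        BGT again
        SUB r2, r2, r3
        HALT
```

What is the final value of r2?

-44

r2=6
r3=11
r1=5
r2=6-13=-7
r1=5-1=4
CMP r1, #2  (cmp 4,2)
BGT again: taken
r2=(-7)-13=-20
r1=4-1=3
CMP r1, #2  (cmp 3,2)
BGT again: taken
r2=(-20)-13=-33
r1=3-1=2
CMP r1, #2  (cmp 2,2)
BGT again: not taken
r2=(-33)-11=-44
halt.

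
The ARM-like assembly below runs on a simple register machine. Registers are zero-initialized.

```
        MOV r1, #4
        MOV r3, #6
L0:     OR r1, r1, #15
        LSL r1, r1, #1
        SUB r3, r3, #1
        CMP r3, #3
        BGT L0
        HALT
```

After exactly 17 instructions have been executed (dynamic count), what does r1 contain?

after MOV r1, #4: r1=4
after MOV r3, #6: r3=6
after OR r1, r1, #15: r1=4|15=15
after LSL r1, r1, #1: r1=15<<1=30
after SUB r3, r3, #1: r3=6-1=5
CMP r3, #3  (cmp 5,3)
BGT L0: taken
after OR r1, r1, #15: r1=30|15=31
after LSL r1, r1, #1: r1=31<<1=62
after SUB r3, r3, #1: r3=5-1=4
CMP r3, #3  (cmp 4,3)
BGT L0: taken
after OR r1, r1, #15: r1=62|15=63
after LSL r1, r1, #1: r1=63<<1=126
after SUB r3, r3, #1: r3=4-1=3
CMP r3, #3  (cmp 3,3)
BGT L0: not taken
After step 17: r1 = 126.

126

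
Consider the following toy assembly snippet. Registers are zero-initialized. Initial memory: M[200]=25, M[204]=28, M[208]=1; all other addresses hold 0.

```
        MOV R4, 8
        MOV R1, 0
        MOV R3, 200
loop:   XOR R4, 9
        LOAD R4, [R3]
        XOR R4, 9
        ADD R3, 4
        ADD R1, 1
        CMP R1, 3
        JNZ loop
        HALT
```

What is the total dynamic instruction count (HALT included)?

R4=8
R1=0
R3=200
R4=8^9=1
R4=M[200]=25
R4=25^9=16
R3=200+4=204
R1=0+1=1
CMP R1, 3  (cmp 1,3)
JNZ loop: taken
R4=16^9=25
R4=M[204]=28
R4=28^9=21
R3=204+4=208
R1=1+1=2
CMP R1, 3  (cmp 2,3)
JNZ loop: taken
R4=21^9=28
R4=M[208]=1
R4=1^9=8
R3=208+4=212
R1=2+1=3
CMP R1, 3  (cmp 3,3)
JNZ loop: not taken
halt.
Total executed instructions: 25.

25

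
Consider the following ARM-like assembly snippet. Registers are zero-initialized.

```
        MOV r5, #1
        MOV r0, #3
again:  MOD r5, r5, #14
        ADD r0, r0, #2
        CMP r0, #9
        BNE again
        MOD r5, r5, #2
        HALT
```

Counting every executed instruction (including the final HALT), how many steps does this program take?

r5=1
r0=3
r5=1%14=1
r0=3+2=5
CMP r0, #9  (cmp 5,9)
BNE again: taken
r5=1%14=1
r0=5+2=7
CMP r0, #9  (cmp 7,9)
BNE again: taken
r5=1%14=1
r0=7+2=9
CMP r0, #9  (cmp 9,9)
BNE again: not taken
r5=1%2=1
halt.
Total executed instructions: 16.

16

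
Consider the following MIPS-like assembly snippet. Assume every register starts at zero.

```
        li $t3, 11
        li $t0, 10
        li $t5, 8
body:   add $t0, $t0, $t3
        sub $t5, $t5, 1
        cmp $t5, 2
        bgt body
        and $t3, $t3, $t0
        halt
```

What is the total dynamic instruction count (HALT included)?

29

after li $t3, 11: $t3=11
after li $t0, 10: $t0=10
after li $t5, 8: $t5=8
after add $t0, $t0, $t3: $t0=10+11=21
after sub $t5, $t5, 1: $t5=8-1=7
cmp $t5, 2  (cmp 7,2)
bgt body: taken
after add $t0, $t0, $t3: $t0=21+11=32
after sub $t5, $t5, 1: $t5=7-1=6
cmp $t5, 2  (cmp 6,2)
bgt body: taken
after add $t0, $t0, $t3: $t0=32+11=43
after sub $t5, $t5, 1: $t5=6-1=5
cmp $t5, 2  (cmp 5,2)
bgt body: taken
after add $t0, $t0, $t3: $t0=43+11=54
after sub $t5, $t5, 1: $t5=5-1=4
cmp $t5, 2  (cmp 4,2)
bgt body: taken
after add $t0, $t0, $t3: $t0=54+11=65
after sub $t5, $t5, 1: $t5=4-1=3
cmp $t5, 2  (cmp 3,2)
bgt body: taken
after add $t0, $t0, $t3: $t0=65+11=76
after sub $t5, $t5, 1: $t5=3-1=2
cmp $t5, 2  (cmp 2,2)
bgt body: not taken
after and $t3, $t3, $t0: $t3=11&76=8
halt.
Total executed instructions: 29.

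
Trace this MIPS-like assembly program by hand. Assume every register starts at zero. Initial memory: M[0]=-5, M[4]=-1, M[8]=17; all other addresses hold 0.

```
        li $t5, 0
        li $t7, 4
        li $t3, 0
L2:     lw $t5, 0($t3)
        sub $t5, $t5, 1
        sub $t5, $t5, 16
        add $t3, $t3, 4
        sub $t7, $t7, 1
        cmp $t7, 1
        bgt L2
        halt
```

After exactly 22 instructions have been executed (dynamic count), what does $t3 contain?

12

li $t5, 0 → $t5=0
li $t7, 4 → $t7=4
li $t3, 0 → $t3=0
lw $t5, 0($t3) → $t5=M[0]=-5
sub $t5, $t5, 1 → $t5=(-5)-1=-6
sub $t5, $t5, 16 → $t5=(-6)-16=-22
add $t3, $t3, 4 → $t3=0+4=4
sub $t7, $t7, 1 → $t7=4-1=3
cmp $t7, 1  (cmp 3,1)
bgt L2: taken
lw $t5, 0($t3) → $t5=M[4]=-1
sub $t5, $t5, 1 → $t5=(-1)-1=-2
sub $t5, $t5, 16 → $t5=(-2)-16=-18
add $t3, $t3, 4 → $t3=4+4=8
sub $t7, $t7, 1 → $t7=3-1=2
cmp $t7, 1  (cmp 2,1)
bgt L2: taken
lw $t5, 0($t3) → $t5=M[8]=17
sub $t5, $t5, 1 → $t5=17-1=16
sub $t5, $t5, 16 → $t5=16-16=0
add $t3, $t3, 4 → $t3=8+4=12
sub $t7, $t7, 1 → $t7=2-1=1
After step 22: $t3 = 12.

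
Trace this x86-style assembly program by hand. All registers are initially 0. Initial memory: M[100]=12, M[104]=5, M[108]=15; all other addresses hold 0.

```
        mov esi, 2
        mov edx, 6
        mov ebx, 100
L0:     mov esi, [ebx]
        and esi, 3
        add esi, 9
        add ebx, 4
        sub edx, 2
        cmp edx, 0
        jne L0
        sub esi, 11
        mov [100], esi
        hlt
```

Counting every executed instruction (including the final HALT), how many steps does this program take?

after mov esi, 2: esi=2
after mov edx, 6: edx=6
after mov ebx, 100: ebx=100
after mov esi, [ebx]: esi=M[100]=12
after and esi, 3: esi=12&3=0
after add esi, 9: esi=0+9=9
after add ebx, 4: ebx=100+4=104
after sub edx, 2: edx=6-2=4
cmp edx, 0  (cmp 4,0)
jne L0: taken
after mov esi, [ebx]: esi=M[104]=5
after and esi, 3: esi=5&3=1
after add esi, 9: esi=1+9=10
after add ebx, 4: ebx=104+4=108
after sub edx, 2: edx=4-2=2
cmp edx, 0  (cmp 2,0)
jne L0: taken
after mov esi, [ebx]: esi=M[108]=15
after and esi, 3: esi=15&3=3
after add esi, 9: esi=3+9=12
after add ebx, 4: ebx=108+4=112
after sub edx, 2: edx=2-2=0
cmp edx, 0  (cmp 0,0)
jne L0: not taken
after sub esi, 11: esi=12-11=1
mov [100], esi → M[100]=1
halt.
Total executed instructions: 27.

27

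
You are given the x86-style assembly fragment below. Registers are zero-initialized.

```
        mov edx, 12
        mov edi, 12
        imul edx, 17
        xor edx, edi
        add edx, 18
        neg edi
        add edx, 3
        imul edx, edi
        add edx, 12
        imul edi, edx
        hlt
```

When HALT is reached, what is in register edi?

edx=12
edi=12
edx=12*17=204
edx=204^12=192
edx=192+18=210
edi=-(12)=-12
edx=210+3=213
edx=213*(-12)=-2556
edx=(-2556)+12=-2544
edi=(-12)*(-2544)=30528
halt.

30528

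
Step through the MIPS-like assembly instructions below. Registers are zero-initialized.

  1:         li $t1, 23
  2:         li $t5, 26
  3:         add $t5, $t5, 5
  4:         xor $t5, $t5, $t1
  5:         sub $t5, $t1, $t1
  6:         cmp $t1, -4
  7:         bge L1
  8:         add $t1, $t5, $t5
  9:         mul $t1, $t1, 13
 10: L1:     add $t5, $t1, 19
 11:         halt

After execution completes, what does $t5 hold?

42

$t1=23
$t5=26
$t5=26+5=31
$t5=31^23=8
$t5=23-23=0
cmp $t1, -4  (cmp 23,-4)
bge L1: taken
$t5=23+19=42
halt.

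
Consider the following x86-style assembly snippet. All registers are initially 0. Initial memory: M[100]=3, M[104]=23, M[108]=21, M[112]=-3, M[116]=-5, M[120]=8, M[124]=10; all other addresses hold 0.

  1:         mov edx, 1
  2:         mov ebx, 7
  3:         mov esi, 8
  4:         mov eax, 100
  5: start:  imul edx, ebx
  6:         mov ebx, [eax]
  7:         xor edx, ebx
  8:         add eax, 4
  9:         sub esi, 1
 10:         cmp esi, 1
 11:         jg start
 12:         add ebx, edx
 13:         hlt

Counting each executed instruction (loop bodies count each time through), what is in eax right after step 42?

after mov edx, 1: edx=1
after mov ebx, 7: ebx=7
after mov esi, 8: esi=8
after mov eax, 100: eax=100
after imul edx, ebx: edx=1*7=7
after mov ebx, [eax]: ebx=M[100]=3
after xor edx, ebx: edx=7^3=4
after add eax, 4: eax=100+4=104
after sub esi, 1: esi=8-1=7
cmp esi, 1  (cmp 7,1)
jg start: taken
after imul edx, ebx: edx=4*3=12
after mov ebx, [eax]: ebx=M[104]=23
after xor edx, ebx: edx=12^23=27
after add eax, 4: eax=104+4=108
after sub esi, 1: esi=7-1=6
cmp esi, 1  (cmp 6,1)
jg start: taken
after imul edx, ebx: edx=27*23=621
after mov ebx, [eax]: ebx=M[108]=21
after xor edx, ebx: edx=621^21=632
after add eax, 4: eax=108+4=112
after sub esi, 1: esi=6-1=5
cmp esi, 1  (cmp 5,1)
jg start: taken
after imul edx, ebx: edx=632*21=13272
after mov ebx, [eax]: ebx=M[112]=-3
after xor edx, ebx: edx=13272^(-3)=-13275
after add eax, 4: eax=112+4=116
after sub esi, 1: esi=5-1=4
cmp esi, 1  (cmp 4,1)
jg start: taken
after imul edx, ebx: edx=(-13275)*(-3)=39825
after mov ebx, [eax]: ebx=M[116]=-5
after xor edx, ebx: edx=39825^(-5)=-39830
after add eax, 4: eax=116+4=120
after sub esi, 1: esi=4-1=3
cmp esi, 1  (cmp 3,1)
jg start: taken
after imul edx, ebx: edx=(-39830)*(-5)=199150
after mov ebx, [eax]: ebx=M[120]=8
after xor edx, ebx: edx=199150^8=199142
After step 42: eax = 120.

120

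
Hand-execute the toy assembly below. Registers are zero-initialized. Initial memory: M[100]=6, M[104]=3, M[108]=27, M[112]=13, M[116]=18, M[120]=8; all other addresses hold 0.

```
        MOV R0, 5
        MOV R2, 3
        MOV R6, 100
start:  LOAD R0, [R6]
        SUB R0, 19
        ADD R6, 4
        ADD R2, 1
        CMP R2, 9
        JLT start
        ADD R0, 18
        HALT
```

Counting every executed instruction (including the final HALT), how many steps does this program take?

41

after MOV R0, 5: R0=5
after MOV R2, 3: R2=3
after MOV R6, 100: R6=100
after LOAD R0, [R6]: R0=M[100]=6
after SUB R0, 19: R0=6-19=-13
after ADD R6, 4: R6=100+4=104
after ADD R2, 1: R2=3+1=4
CMP R2, 9  (cmp 4,9)
JLT start: taken
after LOAD R0, [R6]: R0=M[104]=3
after SUB R0, 19: R0=3-19=-16
after ADD R6, 4: R6=104+4=108
after ADD R2, 1: R2=4+1=5
CMP R2, 9  (cmp 5,9)
JLT start: taken
after LOAD R0, [R6]: R0=M[108]=27
after SUB R0, 19: R0=27-19=8
after ADD R6, 4: R6=108+4=112
after ADD R2, 1: R2=5+1=6
CMP R2, 9  (cmp 6,9)
JLT start: taken
after LOAD R0, [R6]: R0=M[112]=13
after SUB R0, 19: R0=13-19=-6
after ADD R6, 4: R6=112+4=116
after ADD R2, 1: R2=6+1=7
CMP R2, 9  (cmp 7,9)
JLT start: taken
after LOAD R0, [R6]: R0=M[116]=18
after SUB R0, 19: R0=18-19=-1
after ADD R6, 4: R6=116+4=120
after ADD R2, 1: R2=7+1=8
CMP R2, 9  (cmp 8,9)
JLT start: taken
after LOAD R0, [R6]: R0=M[120]=8
after SUB R0, 19: R0=8-19=-11
after ADD R6, 4: R6=120+4=124
after ADD R2, 1: R2=8+1=9
CMP R2, 9  (cmp 9,9)
JLT start: not taken
after ADD R0, 18: R0=(-11)+18=7
halt.
Total executed instructions: 41.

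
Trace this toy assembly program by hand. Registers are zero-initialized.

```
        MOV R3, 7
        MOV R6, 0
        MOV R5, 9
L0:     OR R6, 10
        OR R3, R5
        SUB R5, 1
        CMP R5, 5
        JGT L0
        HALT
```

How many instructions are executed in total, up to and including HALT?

24

MOV R3, 7 → R3=7
MOV R6, 0 → R6=0
MOV R5, 9 → R5=9
OR R6, 10 → R6=0|10=10
OR R3, R5 → R3=7|9=15
SUB R5, 1 → R5=9-1=8
CMP R5, 5  (cmp 8,5)
JGT L0: taken
OR R6, 10 → R6=10|10=10
OR R3, R5 → R3=15|8=15
SUB R5, 1 → R5=8-1=7
CMP R5, 5  (cmp 7,5)
JGT L0: taken
OR R6, 10 → R6=10|10=10
OR R3, R5 → R3=15|7=15
SUB R5, 1 → R5=7-1=6
CMP R5, 5  (cmp 6,5)
JGT L0: taken
OR R6, 10 → R6=10|10=10
OR R3, R5 → R3=15|6=15
SUB R5, 1 → R5=6-1=5
CMP R5, 5  (cmp 5,5)
JGT L0: not taken
halt.
Total executed instructions: 24.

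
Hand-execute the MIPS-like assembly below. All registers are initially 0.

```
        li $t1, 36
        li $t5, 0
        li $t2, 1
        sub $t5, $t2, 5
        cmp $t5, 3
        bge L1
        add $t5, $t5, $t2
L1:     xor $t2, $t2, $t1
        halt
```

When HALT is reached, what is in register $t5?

li $t1, 36 → $t1=36
li $t5, 0 → $t5=0
li $t2, 1 → $t2=1
sub $t5, $t2, 5 → $t5=1-5=-4
cmp $t5, 3  (cmp -4,3)
bge L1: not taken
add $t5, $t5, $t2 → $t5=(-4)+1=-3
xor $t2, $t2, $t1 → $t2=1^36=37
halt.

-3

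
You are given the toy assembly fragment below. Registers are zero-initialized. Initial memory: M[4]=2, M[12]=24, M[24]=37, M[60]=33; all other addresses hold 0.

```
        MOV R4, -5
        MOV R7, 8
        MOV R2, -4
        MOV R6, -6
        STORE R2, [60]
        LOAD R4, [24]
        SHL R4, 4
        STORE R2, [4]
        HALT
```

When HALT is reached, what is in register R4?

592

MOV R4, -5 → R4=-5
MOV R7, 8 → R7=8
MOV R2, -4 → R2=-4
MOV R6, -6 → R6=-6
STORE R2, [60] → M[60]=-4
LOAD R4, [24] → R4=M[24]=37
SHL R4, 4 → R4=37<<4=592
STORE R2, [4] → M[4]=-4
halt.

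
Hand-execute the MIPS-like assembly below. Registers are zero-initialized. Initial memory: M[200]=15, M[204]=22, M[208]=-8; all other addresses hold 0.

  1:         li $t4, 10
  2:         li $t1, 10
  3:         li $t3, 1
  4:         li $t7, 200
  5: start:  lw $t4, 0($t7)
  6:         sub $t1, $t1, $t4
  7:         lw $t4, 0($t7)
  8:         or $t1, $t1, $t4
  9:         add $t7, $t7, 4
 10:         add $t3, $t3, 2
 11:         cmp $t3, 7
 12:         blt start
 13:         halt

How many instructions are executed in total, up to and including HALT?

$t4=10
$t1=10
$t3=1
$t7=200
$t4=M[200]=15
$t1=10-15=-5
$t4=M[200]=15
$t1=(-5)|15=-1
$t7=200+4=204
$t3=1+2=3
cmp $t3, 7  (cmp 3,7)
blt start: taken
$t4=M[204]=22
$t1=(-1)-22=-23
$t4=M[204]=22
$t1=(-23)|22=-1
$t7=204+4=208
$t3=3+2=5
cmp $t3, 7  (cmp 5,7)
blt start: taken
$t4=M[208]=-8
$t1=(-1)-(-8)=7
$t4=M[208]=-8
$t1=7|(-8)=-1
$t7=208+4=212
$t3=5+2=7
cmp $t3, 7  (cmp 7,7)
blt start: not taken
halt.
Total executed instructions: 29.

29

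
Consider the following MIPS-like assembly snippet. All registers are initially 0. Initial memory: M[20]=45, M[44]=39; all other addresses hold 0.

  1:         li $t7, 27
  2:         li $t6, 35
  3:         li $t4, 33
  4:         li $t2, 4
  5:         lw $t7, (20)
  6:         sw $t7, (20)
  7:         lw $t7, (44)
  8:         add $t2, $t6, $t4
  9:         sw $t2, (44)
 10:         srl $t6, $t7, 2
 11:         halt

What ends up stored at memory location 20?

45

li $t7, 27 → $t7=27
li $t6, 35 → $t6=35
li $t4, 33 → $t4=33
li $t2, 4 → $t2=4
lw $t7, (20) → $t7=M[20]=45
sw $t7, (20) → M[20]=45
lw $t7, (44) → $t7=M[44]=39
add $t2, $t6, $t4 → $t2=35+33=68
sw $t2, (44) → M[44]=68
srl $t6, $t7, 2 → $t6=39>>2=9
halt.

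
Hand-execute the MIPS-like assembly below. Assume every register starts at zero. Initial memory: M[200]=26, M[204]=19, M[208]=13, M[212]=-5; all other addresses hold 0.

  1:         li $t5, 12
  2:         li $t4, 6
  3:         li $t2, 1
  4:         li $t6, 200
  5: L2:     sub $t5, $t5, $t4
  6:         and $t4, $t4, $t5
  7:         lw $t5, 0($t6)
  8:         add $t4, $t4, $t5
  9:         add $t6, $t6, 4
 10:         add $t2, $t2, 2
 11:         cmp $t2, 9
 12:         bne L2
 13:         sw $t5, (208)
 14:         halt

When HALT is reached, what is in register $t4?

li $t5, 12 → $t5=12
li $t4, 6 → $t4=6
li $t2, 1 → $t2=1
li $t6, 200 → $t6=200
sub $t5, $t5, $t4 → $t5=12-6=6
and $t4, $t4, $t5 → $t4=6&6=6
lw $t5, 0($t6) → $t5=M[200]=26
add $t4, $t4, $t5 → $t4=6+26=32
add $t6, $t6, 4 → $t6=200+4=204
add $t2, $t2, 2 → $t2=1+2=3
cmp $t2, 9  (cmp 3,9)
bne L2: taken
sub $t5, $t5, $t4 → $t5=26-32=-6
and $t4, $t4, $t5 → $t4=32&(-6)=32
lw $t5, 0($t6) → $t5=M[204]=19
add $t4, $t4, $t5 → $t4=32+19=51
add $t6, $t6, 4 → $t6=204+4=208
add $t2, $t2, 2 → $t2=3+2=5
cmp $t2, 9  (cmp 5,9)
bne L2: taken
sub $t5, $t5, $t4 → $t5=19-51=-32
and $t4, $t4, $t5 → $t4=51&(-32)=32
lw $t5, 0($t6) → $t5=M[208]=13
add $t4, $t4, $t5 → $t4=32+13=45
add $t6, $t6, 4 → $t6=208+4=212
add $t2, $t2, 2 → $t2=5+2=7
cmp $t2, 9  (cmp 7,9)
bne L2: taken
sub $t5, $t5, $t4 → $t5=13-45=-32
and $t4, $t4, $t5 → $t4=45&(-32)=32
lw $t5, 0($t6) → $t5=M[212]=-5
add $t4, $t4, $t5 → $t4=32+(-5)=27
add $t6, $t6, 4 → $t6=212+4=216
add $t2, $t2, 2 → $t2=7+2=9
cmp $t2, 9  (cmp 9,9)
bne L2: not taken
sw $t5, (208) → M[208]=-5
halt.

27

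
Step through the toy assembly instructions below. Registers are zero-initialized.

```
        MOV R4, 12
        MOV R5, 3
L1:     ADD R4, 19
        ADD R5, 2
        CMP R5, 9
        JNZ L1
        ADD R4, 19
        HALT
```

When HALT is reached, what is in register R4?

MOV R4, 12 → R4=12
MOV R5, 3 → R5=3
ADD R4, 19 → R4=12+19=31
ADD R5, 2 → R5=3+2=5
CMP R5, 9  (cmp 5,9)
JNZ L1: taken
ADD R4, 19 → R4=31+19=50
ADD R5, 2 → R5=5+2=7
CMP R5, 9  (cmp 7,9)
JNZ L1: taken
ADD R4, 19 → R4=50+19=69
ADD R5, 2 → R5=7+2=9
CMP R5, 9  (cmp 9,9)
JNZ L1: not taken
ADD R4, 19 → R4=69+19=88
halt.

88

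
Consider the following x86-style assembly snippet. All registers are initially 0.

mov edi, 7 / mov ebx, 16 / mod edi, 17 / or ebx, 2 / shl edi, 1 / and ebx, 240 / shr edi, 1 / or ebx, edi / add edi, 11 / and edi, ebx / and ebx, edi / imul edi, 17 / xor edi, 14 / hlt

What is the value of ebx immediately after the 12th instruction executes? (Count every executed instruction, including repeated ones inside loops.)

18

edi=7
ebx=16
edi=7%17=7
ebx=16|2=18
edi=7<<1=14
ebx=18&240=16
edi=14>>1=7
ebx=16|7=23
edi=7+11=18
edi=18&23=18
ebx=23&18=18
edi=18*17=306
After step 12: ebx = 18.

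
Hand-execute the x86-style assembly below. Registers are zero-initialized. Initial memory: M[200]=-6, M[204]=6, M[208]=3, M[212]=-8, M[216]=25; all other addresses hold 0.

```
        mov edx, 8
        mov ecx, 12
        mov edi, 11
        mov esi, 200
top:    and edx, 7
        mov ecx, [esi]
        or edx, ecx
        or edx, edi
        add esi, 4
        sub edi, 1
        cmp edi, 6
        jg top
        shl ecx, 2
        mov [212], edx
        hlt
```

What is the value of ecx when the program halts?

mov edx, 8 → edx=8
mov ecx, 12 → ecx=12
mov edi, 11 → edi=11
mov esi, 200 → esi=200
and edx, 7 → edx=8&7=0
mov ecx, [esi] → ecx=M[200]=-6
or edx, ecx → edx=0|(-6)=-6
or edx, edi → edx=(-6)|11=-5
add esi, 4 → esi=200+4=204
sub edi, 1 → edi=11-1=10
cmp edi, 6  (cmp 10,6)
jg top: taken
and edx, 7 → edx=(-5)&7=3
mov ecx, [esi] → ecx=M[204]=6
or edx, ecx → edx=3|6=7
or edx, edi → edx=7|10=15
add esi, 4 → esi=204+4=208
sub edi, 1 → edi=10-1=9
cmp edi, 6  (cmp 9,6)
jg top: taken
and edx, 7 → edx=15&7=7
mov ecx, [esi] → ecx=M[208]=3
or edx, ecx → edx=7|3=7
or edx, edi → edx=7|9=15
add esi, 4 → esi=208+4=212
sub edi, 1 → edi=9-1=8
cmp edi, 6  (cmp 8,6)
jg top: taken
and edx, 7 → edx=15&7=7
mov ecx, [esi] → ecx=M[212]=-8
or edx, ecx → edx=7|(-8)=-1
or edx, edi → edx=(-1)|8=-1
add esi, 4 → esi=212+4=216
sub edi, 1 → edi=8-1=7
cmp edi, 6  (cmp 7,6)
jg top: taken
and edx, 7 → edx=(-1)&7=7
mov ecx, [esi] → ecx=M[216]=25
or edx, ecx → edx=7|25=31
or edx, edi → edx=31|7=31
add esi, 4 → esi=216+4=220
sub edi, 1 → edi=7-1=6
cmp edi, 6  (cmp 6,6)
jg top: not taken
shl ecx, 2 → ecx=25<<2=100
mov [212], edx → M[212]=31
halt.

100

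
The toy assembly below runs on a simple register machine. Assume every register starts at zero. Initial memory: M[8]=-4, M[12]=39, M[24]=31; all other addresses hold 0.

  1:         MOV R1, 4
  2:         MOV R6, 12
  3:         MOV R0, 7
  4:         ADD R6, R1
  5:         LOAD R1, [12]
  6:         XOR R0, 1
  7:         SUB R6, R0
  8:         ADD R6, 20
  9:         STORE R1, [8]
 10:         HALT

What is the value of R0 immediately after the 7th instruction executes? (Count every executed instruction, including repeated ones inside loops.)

6

after MOV R1, 4: R1=4
after MOV R6, 12: R6=12
after MOV R0, 7: R0=7
after ADD R6, R1: R6=12+4=16
after LOAD R1, [12]: R1=M[12]=39
after XOR R0, 1: R0=7^1=6
after SUB R6, R0: R6=16-6=10
After step 7: R0 = 6.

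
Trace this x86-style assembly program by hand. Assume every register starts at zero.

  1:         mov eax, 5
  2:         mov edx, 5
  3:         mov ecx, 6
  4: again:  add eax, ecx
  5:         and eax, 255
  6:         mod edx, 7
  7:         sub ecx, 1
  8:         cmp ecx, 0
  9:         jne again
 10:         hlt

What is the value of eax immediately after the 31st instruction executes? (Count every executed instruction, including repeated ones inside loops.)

25

mov eax, 5 → eax=5
mov edx, 5 → edx=5
mov ecx, 6 → ecx=6
add eax, ecx → eax=5+6=11
and eax, 255 → eax=11&255=11
mod edx, 7 → edx=5%7=5
sub ecx, 1 → ecx=6-1=5
cmp ecx, 0  (cmp 5,0)
jne again: taken
add eax, ecx → eax=11+5=16
and eax, 255 → eax=16&255=16
mod edx, 7 → edx=5%7=5
sub ecx, 1 → ecx=5-1=4
cmp ecx, 0  (cmp 4,0)
jne again: taken
add eax, ecx → eax=16+4=20
and eax, 255 → eax=20&255=20
mod edx, 7 → edx=5%7=5
sub ecx, 1 → ecx=4-1=3
cmp ecx, 0  (cmp 3,0)
jne again: taken
add eax, ecx → eax=20+3=23
and eax, 255 → eax=23&255=23
mod edx, 7 → edx=5%7=5
sub ecx, 1 → ecx=3-1=2
cmp ecx, 0  (cmp 2,0)
jne again: taken
add eax, ecx → eax=23+2=25
and eax, 255 → eax=25&255=25
mod edx, 7 → edx=5%7=5
sub ecx, 1 → ecx=2-1=1
After step 31: eax = 25.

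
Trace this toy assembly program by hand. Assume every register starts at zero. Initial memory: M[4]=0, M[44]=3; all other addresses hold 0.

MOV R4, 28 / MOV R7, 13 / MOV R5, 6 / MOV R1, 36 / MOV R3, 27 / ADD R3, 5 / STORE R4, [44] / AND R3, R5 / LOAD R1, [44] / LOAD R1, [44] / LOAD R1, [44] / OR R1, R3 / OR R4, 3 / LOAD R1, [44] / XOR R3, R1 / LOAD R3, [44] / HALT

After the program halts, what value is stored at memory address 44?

R4=28
R7=13
R5=6
R1=36
R3=27
R3=27+5=32
STORE R4, [44] → M[44]=28
R3=32&6=0
R1=M[44]=28
R1=M[44]=28
R1=M[44]=28
R1=28|0=28
R4=28|3=31
R1=M[44]=28
R3=0^28=28
R3=M[44]=28
halt.

28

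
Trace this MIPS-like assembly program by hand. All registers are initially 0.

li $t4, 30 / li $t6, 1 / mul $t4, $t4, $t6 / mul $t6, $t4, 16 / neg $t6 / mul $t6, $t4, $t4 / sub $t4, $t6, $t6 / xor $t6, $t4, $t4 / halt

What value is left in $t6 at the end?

$t4=30
$t6=1
$t4=30*1=30
$t6=30*16=480
$t6=-(480)=-480
$t6=30*30=900
$t4=900-900=0
$t6=0^0=0
halt.

0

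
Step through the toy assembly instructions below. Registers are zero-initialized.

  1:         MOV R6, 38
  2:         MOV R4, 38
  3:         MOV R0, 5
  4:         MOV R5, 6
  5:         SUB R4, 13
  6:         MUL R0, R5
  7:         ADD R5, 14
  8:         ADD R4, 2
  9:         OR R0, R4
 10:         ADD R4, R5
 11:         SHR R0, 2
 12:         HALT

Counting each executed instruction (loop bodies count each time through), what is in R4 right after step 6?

MOV R6, 38 → R6=38
MOV R4, 38 → R4=38
MOV R0, 5 → R0=5
MOV R5, 6 → R5=6
SUB R4, 13 → R4=38-13=25
MUL R0, R5 → R0=5*6=30
After step 6: R4 = 25.

25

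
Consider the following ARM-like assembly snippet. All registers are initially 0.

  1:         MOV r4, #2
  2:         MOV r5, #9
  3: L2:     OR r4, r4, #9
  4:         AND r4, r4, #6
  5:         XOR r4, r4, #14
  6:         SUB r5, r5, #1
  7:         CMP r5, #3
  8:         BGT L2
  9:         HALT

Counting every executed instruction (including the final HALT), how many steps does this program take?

39

MOV r4, #2 → r4=2
MOV r5, #9 → r5=9
OR r4, r4, #9 → r4=2|9=11
AND r4, r4, #6 → r4=11&6=2
XOR r4, r4, #14 → r4=2^14=12
SUB r5, r5, #1 → r5=9-1=8
CMP r5, #3  (cmp 8,3)
BGT L2: taken
OR r4, r4, #9 → r4=12|9=13
AND r4, r4, #6 → r4=13&6=4
XOR r4, r4, #14 → r4=4^14=10
SUB r5, r5, #1 → r5=8-1=7
CMP r5, #3  (cmp 7,3)
BGT L2: taken
OR r4, r4, #9 → r4=10|9=11
AND r4, r4, #6 → r4=11&6=2
XOR r4, r4, #14 → r4=2^14=12
SUB r5, r5, #1 → r5=7-1=6
CMP r5, #3  (cmp 6,3)
BGT L2: taken
OR r4, r4, #9 → r4=12|9=13
AND r4, r4, #6 → r4=13&6=4
XOR r4, r4, #14 → r4=4^14=10
SUB r5, r5, #1 → r5=6-1=5
CMP r5, #3  (cmp 5,3)
BGT L2: taken
OR r4, r4, #9 → r4=10|9=11
AND r4, r4, #6 → r4=11&6=2
XOR r4, r4, #14 → r4=2^14=12
SUB r5, r5, #1 → r5=5-1=4
CMP r5, #3  (cmp 4,3)
BGT L2: taken
OR r4, r4, #9 → r4=12|9=13
AND r4, r4, #6 → r4=13&6=4
XOR r4, r4, #14 → r4=4^14=10
SUB r5, r5, #1 → r5=4-1=3
CMP r5, #3  (cmp 3,3)
BGT L2: not taken
halt.
Total executed instructions: 39.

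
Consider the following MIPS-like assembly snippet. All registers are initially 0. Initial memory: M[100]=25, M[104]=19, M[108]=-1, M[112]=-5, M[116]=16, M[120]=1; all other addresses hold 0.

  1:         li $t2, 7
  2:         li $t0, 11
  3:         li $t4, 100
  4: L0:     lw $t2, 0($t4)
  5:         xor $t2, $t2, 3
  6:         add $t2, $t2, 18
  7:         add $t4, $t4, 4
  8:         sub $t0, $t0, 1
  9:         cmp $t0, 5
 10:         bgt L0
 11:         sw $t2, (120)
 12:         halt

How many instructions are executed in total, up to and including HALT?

$t2=7
$t0=11
$t4=100
$t2=M[100]=25
$t2=25^3=26
$t2=26+18=44
$t4=100+4=104
$t0=11-1=10
cmp $t0, 5  (cmp 10,5)
bgt L0: taken
$t2=M[104]=19
$t2=19^3=16
$t2=16+18=34
$t4=104+4=108
$t0=10-1=9
cmp $t0, 5  (cmp 9,5)
bgt L0: taken
$t2=M[108]=-1
$t2=(-1)^3=-4
$t2=(-4)+18=14
$t4=108+4=112
$t0=9-1=8
cmp $t0, 5  (cmp 8,5)
bgt L0: taken
$t2=M[112]=-5
$t2=(-5)^3=-8
$t2=(-8)+18=10
$t4=112+4=116
$t0=8-1=7
cmp $t0, 5  (cmp 7,5)
bgt L0: taken
$t2=M[116]=16
$t2=16^3=19
$t2=19+18=37
$t4=116+4=120
$t0=7-1=6
cmp $t0, 5  (cmp 6,5)
bgt L0: taken
$t2=M[120]=1
$t2=1^3=2
$t2=2+18=20
$t4=120+4=124
$t0=6-1=5
cmp $t0, 5  (cmp 5,5)
bgt L0: not taken
sw $t2, (120) → M[120]=20
halt.
Total executed instructions: 47.

47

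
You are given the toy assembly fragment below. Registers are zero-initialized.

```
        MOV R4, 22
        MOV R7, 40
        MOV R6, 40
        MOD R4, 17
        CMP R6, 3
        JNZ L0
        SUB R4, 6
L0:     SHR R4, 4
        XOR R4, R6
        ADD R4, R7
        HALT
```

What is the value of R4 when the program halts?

MOV R4, 22 → R4=22
MOV R7, 40 → R7=40
MOV R6, 40 → R6=40
MOD R4, 17 → R4=22%17=5
CMP R6, 3  (cmp 40,3)
JNZ L0: taken
SHR R4, 4 → R4=5>>4=0
XOR R4, R6 → R4=0^40=40
ADD R4, R7 → R4=40+40=80
halt.

80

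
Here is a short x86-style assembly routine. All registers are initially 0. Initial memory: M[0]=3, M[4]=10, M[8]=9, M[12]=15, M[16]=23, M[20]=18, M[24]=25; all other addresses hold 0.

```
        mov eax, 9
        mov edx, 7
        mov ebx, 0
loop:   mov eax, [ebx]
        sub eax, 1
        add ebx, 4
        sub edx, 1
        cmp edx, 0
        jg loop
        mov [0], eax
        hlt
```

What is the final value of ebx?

after mov eax, 9: eax=9
after mov edx, 7: edx=7
after mov ebx, 0: ebx=0
after mov eax, [ebx]: eax=M[0]=3
after sub eax, 1: eax=3-1=2
after add ebx, 4: ebx=0+4=4
after sub edx, 1: edx=7-1=6
cmp edx, 0  (cmp 6,0)
jg loop: taken
after mov eax, [ebx]: eax=M[4]=10
after sub eax, 1: eax=10-1=9
after add ebx, 4: ebx=4+4=8
after sub edx, 1: edx=6-1=5
cmp edx, 0  (cmp 5,0)
jg loop: taken
after mov eax, [ebx]: eax=M[8]=9
after sub eax, 1: eax=9-1=8
after add ebx, 4: ebx=8+4=12
after sub edx, 1: edx=5-1=4
cmp edx, 0  (cmp 4,0)
jg loop: taken
after mov eax, [ebx]: eax=M[12]=15
after sub eax, 1: eax=15-1=14
after add ebx, 4: ebx=12+4=16
after sub edx, 1: edx=4-1=3
cmp edx, 0  (cmp 3,0)
jg loop: taken
after mov eax, [ebx]: eax=M[16]=23
after sub eax, 1: eax=23-1=22
after add ebx, 4: ebx=16+4=20
after sub edx, 1: edx=3-1=2
cmp edx, 0  (cmp 2,0)
jg loop: taken
after mov eax, [ebx]: eax=M[20]=18
after sub eax, 1: eax=18-1=17
after add ebx, 4: ebx=20+4=24
after sub edx, 1: edx=2-1=1
cmp edx, 0  (cmp 1,0)
jg loop: taken
after mov eax, [ebx]: eax=M[24]=25
after sub eax, 1: eax=25-1=24
after add ebx, 4: ebx=24+4=28
after sub edx, 1: edx=1-1=0
cmp edx, 0  (cmp 0,0)
jg loop: not taken
mov [0], eax → M[0]=24
halt.

28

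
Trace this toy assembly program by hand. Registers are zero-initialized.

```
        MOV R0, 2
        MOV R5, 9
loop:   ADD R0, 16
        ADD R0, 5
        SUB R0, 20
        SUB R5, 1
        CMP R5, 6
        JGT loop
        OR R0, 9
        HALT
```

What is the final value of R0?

MOV R0, 2 → R0=2
MOV R5, 9 → R5=9
ADD R0, 16 → R0=2+16=18
ADD R0, 5 → R0=18+5=23
SUB R0, 20 → R0=23-20=3
SUB R5, 1 → R5=9-1=8
CMP R5, 6  (cmp 8,6)
JGT loop: taken
ADD R0, 16 → R0=3+16=19
ADD R0, 5 → R0=19+5=24
SUB R0, 20 → R0=24-20=4
SUB R5, 1 → R5=8-1=7
CMP R5, 6  (cmp 7,6)
JGT loop: taken
ADD R0, 16 → R0=4+16=20
ADD R0, 5 → R0=20+5=25
SUB R0, 20 → R0=25-20=5
SUB R5, 1 → R5=7-1=6
CMP R5, 6  (cmp 6,6)
JGT loop: not taken
OR R0, 9 → R0=5|9=13
halt.

13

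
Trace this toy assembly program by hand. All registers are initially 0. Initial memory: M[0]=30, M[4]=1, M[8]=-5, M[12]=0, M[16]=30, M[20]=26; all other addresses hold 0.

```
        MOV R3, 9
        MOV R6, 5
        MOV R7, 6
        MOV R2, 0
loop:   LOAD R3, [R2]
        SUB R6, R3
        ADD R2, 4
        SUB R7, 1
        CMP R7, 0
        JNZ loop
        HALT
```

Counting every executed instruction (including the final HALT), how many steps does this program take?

41

R3=9
R6=5
R7=6
R2=0
R3=M[0]=30
R6=5-30=-25
R2=0+4=4
R7=6-1=5
CMP R7, 0  (cmp 5,0)
JNZ loop: taken
R3=M[4]=1
R6=(-25)-1=-26
R2=4+4=8
R7=5-1=4
CMP R7, 0  (cmp 4,0)
JNZ loop: taken
R3=M[8]=-5
R6=(-26)-(-5)=-21
R2=8+4=12
R7=4-1=3
CMP R7, 0  (cmp 3,0)
JNZ loop: taken
R3=M[12]=0
R6=(-21)-0=-21
R2=12+4=16
R7=3-1=2
CMP R7, 0  (cmp 2,0)
JNZ loop: taken
R3=M[16]=30
R6=(-21)-30=-51
R2=16+4=20
R7=2-1=1
CMP R7, 0  (cmp 1,0)
JNZ loop: taken
R3=M[20]=26
R6=(-51)-26=-77
R2=20+4=24
R7=1-1=0
CMP R7, 0  (cmp 0,0)
JNZ loop: not taken
halt.
Total executed instructions: 41.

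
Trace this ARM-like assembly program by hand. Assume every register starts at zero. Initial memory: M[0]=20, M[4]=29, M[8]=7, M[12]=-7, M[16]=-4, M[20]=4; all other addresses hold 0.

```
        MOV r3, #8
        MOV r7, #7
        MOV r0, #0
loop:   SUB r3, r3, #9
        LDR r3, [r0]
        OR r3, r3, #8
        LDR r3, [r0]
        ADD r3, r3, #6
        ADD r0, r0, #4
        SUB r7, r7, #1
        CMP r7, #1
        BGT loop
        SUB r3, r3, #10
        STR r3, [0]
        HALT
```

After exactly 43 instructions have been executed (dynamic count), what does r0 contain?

r3=8
r7=7
r0=0
r3=8-9=-1
r3=M[0]=20
r3=20|8=28
r3=M[0]=20
r3=20+6=26
r0=0+4=4
r7=7-1=6
CMP r7, #1  (cmp 6,1)
BGT loop: taken
r3=26-9=17
r3=M[4]=29
r3=29|8=29
r3=M[4]=29
r3=29+6=35
r0=4+4=8
r7=6-1=5
CMP r7, #1  (cmp 5,1)
BGT loop: taken
r3=35-9=26
r3=M[8]=7
r3=7|8=15
r3=M[8]=7
r3=7+6=13
r0=8+4=12
r7=5-1=4
CMP r7, #1  (cmp 4,1)
BGT loop: taken
r3=13-9=4
r3=M[12]=-7
r3=(-7)|8=-7
r3=M[12]=-7
r3=(-7)+6=-1
r0=12+4=16
r7=4-1=3
CMP r7, #1  (cmp 3,1)
BGT loop: taken
r3=(-1)-9=-10
r3=M[16]=-4
r3=(-4)|8=-4
r3=M[16]=-4
After step 43: r0 = 16.

16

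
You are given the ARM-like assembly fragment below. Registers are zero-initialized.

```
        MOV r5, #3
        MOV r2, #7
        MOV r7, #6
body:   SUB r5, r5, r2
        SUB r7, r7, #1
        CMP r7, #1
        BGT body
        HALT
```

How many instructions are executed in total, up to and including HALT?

MOV r5, #3 → r5=3
MOV r2, #7 → r2=7
MOV r7, #6 → r7=6
SUB r5, r5, r2 → r5=3-7=-4
SUB r7, r7, #1 → r7=6-1=5
CMP r7, #1  (cmp 5,1)
BGT body: taken
SUB r5, r5, r2 → r5=(-4)-7=-11
SUB r7, r7, #1 → r7=5-1=4
CMP r7, #1  (cmp 4,1)
BGT body: taken
SUB r5, r5, r2 → r5=(-11)-7=-18
SUB r7, r7, #1 → r7=4-1=3
CMP r7, #1  (cmp 3,1)
BGT body: taken
SUB r5, r5, r2 → r5=(-18)-7=-25
SUB r7, r7, #1 → r7=3-1=2
CMP r7, #1  (cmp 2,1)
BGT body: taken
SUB r5, r5, r2 → r5=(-25)-7=-32
SUB r7, r7, #1 → r7=2-1=1
CMP r7, #1  (cmp 1,1)
BGT body: not taken
halt.
Total executed instructions: 24.

24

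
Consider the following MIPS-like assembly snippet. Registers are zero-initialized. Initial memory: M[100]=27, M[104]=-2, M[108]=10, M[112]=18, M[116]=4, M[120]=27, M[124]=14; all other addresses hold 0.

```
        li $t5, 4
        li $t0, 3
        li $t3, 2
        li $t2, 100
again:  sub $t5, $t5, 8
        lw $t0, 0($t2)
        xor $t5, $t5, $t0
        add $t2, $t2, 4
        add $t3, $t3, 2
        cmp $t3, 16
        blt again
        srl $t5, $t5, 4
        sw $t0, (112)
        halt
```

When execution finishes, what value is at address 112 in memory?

14

li $t5, 4 → $t5=4
li $t0, 3 → $t0=3
li $t3, 2 → $t3=2
li $t2, 100 → $t2=100
sub $t5, $t5, 8 → $t5=4-8=-4
lw $t0, 0($t2) → $t0=M[100]=27
xor $t5, $t5, $t0 → $t5=(-4)^27=-25
add $t2, $t2, 4 → $t2=100+4=104
add $t3, $t3, 2 → $t3=2+2=4
cmp $t3, 16  (cmp 4,16)
blt again: taken
sub $t5, $t5, 8 → $t5=(-25)-8=-33
lw $t0, 0($t2) → $t0=M[104]=-2
xor $t5, $t5, $t0 → $t5=(-33)^(-2)=33
add $t2, $t2, 4 → $t2=104+4=108
add $t3, $t3, 2 → $t3=4+2=6
cmp $t3, 16  (cmp 6,16)
blt again: taken
sub $t5, $t5, 8 → $t5=33-8=25
lw $t0, 0($t2) → $t0=M[108]=10
xor $t5, $t5, $t0 → $t5=25^10=19
add $t2, $t2, 4 → $t2=108+4=112
add $t3, $t3, 2 → $t3=6+2=8
cmp $t3, 16  (cmp 8,16)
blt again: taken
sub $t5, $t5, 8 → $t5=19-8=11
lw $t0, 0($t2) → $t0=M[112]=18
xor $t5, $t5, $t0 → $t5=11^18=25
add $t2, $t2, 4 → $t2=112+4=116
add $t3, $t3, 2 → $t3=8+2=10
cmp $t3, 16  (cmp 10,16)
blt again: taken
sub $t5, $t5, 8 → $t5=25-8=17
lw $t0, 0($t2) → $t0=M[116]=4
xor $t5, $t5, $t0 → $t5=17^4=21
add $t2, $t2, 4 → $t2=116+4=120
add $t3, $t3, 2 → $t3=10+2=12
cmp $t3, 16  (cmp 12,16)
blt again: taken
sub $t5, $t5, 8 → $t5=21-8=13
lw $t0, 0($t2) → $t0=M[120]=27
xor $t5, $t5, $t0 → $t5=13^27=22
add $t2, $t2, 4 → $t2=120+4=124
add $t3, $t3, 2 → $t3=12+2=14
cmp $t3, 16  (cmp 14,16)
blt again: taken
sub $t5, $t5, 8 → $t5=22-8=14
lw $t0, 0($t2) → $t0=M[124]=14
xor $t5, $t5, $t0 → $t5=14^14=0
add $t2, $t2, 4 → $t2=124+4=128
add $t3, $t3, 2 → $t3=14+2=16
cmp $t3, 16  (cmp 16,16)
blt again: not taken
srl $t5, $t5, 4 → $t5=0>>4=0
sw $t0, (112) → M[112]=14
halt.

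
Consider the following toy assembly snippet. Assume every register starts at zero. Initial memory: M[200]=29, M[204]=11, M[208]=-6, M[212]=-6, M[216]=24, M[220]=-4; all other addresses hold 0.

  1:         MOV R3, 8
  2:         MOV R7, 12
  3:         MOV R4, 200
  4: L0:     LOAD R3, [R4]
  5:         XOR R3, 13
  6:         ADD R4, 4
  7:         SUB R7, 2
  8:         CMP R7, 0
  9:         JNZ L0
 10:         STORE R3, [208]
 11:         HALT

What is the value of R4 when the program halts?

MOV R3, 8 → R3=8
MOV R7, 12 → R7=12
MOV R4, 200 → R4=200
LOAD R3, [R4] → R3=M[200]=29
XOR R3, 13 → R3=29^13=16
ADD R4, 4 → R4=200+4=204
SUB R7, 2 → R7=12-2=10
CMP R7, 0  (cmp 10,0)
JNZ L0: taken
LOAD R3, [R4] → R3=M[204]=11
XOR R3, 13 → R3=11^13=6
ADD R4, 4 → R4=204+4=208
SUB R7, 2 → R7=10-2=8
CMP R7, 0  (cmp 8,0)
JNZ L0: taken
LOAD R3, [R4] → R3=M[208]=-6
XOR R3, 13 → R3=(-6)^13=-9
ADD R4, 4 → R4=208+4=212
SUB R7, 2 → R7=8-2=6
CMP R7, 0  (cmp 6,0)
JNZ L0: taken
LOAD R3, [R4] → R3=M[212]=-6
XOR R3, 13 → R3=(-6)^13=-9
ADD R4, 4 → R4=212+4=216
SUB R7, 2 → R7=6-2=4
CMP R7, 0  (cmp 4,0)
JNZ L0: taken
LOAD R3, [R4] → R3=M[216]=24
XOR R3, 13 → R3=24^13=21
ADD R4, 4 → R4=216+4=220
SUB R7, 2 → R7=4-2=2
CMP R7, 0  (cmp 2,0)
JNZ L0: taken
LOAD R3, [R4] → R3=M[220]=-4
XOR R3, 13 → R3=(-4)^13=-15
ADD R4, 4 → R4=220+4=224
SUB R7, 2 → R7=2-2=0
CMP R7, 0  (cmp 0,0)
JNZ L0: not taken
STORE R3, [208] → M[208]=-15
halt.

224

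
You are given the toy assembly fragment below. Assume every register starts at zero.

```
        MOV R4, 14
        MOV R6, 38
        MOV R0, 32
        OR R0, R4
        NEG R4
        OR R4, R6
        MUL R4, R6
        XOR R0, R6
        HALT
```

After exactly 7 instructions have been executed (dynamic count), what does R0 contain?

R4=14
R6=38
R0=32
R0=32|14=46
R4=-(14)=-14
R4=(-14)|38=-10
R4=(-10)*38=-380
After step 7: R0 = 46.

46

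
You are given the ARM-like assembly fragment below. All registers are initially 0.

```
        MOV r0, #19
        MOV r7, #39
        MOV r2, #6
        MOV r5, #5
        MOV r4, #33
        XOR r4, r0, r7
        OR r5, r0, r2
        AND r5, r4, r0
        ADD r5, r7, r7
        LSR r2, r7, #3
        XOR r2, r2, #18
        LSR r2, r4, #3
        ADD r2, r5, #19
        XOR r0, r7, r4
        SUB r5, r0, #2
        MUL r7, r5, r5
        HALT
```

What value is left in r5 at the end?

17

after MOV r0, #19: r0=19
after MOV r7, #39: r7=39
after MOV r2, #6: r2=6
after MOV r5, #5: r5=5
after MOV r4, #33: r4=33
after XOR r4, r0, r7: r4=19^39=52
after OR r5, r0, r2: r5=19|6=23
after AND r5, r4, r0: r5=52&19=16
after ADD r5, r7, r7: r5=39+39=78
after LSR r2, r7, #3: r2=39>>3=4
after XOR r2, r2, #18: r2=4^18=22
after LSR r2, r4, #3: r2=52>>3=6
after ADD r2, r5, #19: r2=78+19=97
after XOR r0, r7, r4: r0=39^52=19
after SUB r5, r0, #2: r5=19-2=17
after MUL r7, r5, r5: r7=17*17=289
halt.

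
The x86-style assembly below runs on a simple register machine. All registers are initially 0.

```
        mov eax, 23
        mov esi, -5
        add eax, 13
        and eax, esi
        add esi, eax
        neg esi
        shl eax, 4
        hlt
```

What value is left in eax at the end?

mov eax, 23 → eax=23
mov esi, -5 → esi=-5
add eax, 13 → eax=23+13=36
and eax, esi → eax=36&(-5)=32
add esi, eax → esi=(-5)+32=27
neg esi → esi=-(27)=-27
shl eax, 4 → eax=32<<4=512
halt.

512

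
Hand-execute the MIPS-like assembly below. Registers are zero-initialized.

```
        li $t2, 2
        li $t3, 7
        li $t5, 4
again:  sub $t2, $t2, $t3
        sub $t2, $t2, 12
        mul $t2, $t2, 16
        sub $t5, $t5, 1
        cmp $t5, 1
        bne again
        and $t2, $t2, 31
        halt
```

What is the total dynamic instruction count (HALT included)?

after li $t2, 2: $t2=2
after li $t3, 7: $t3=7
after li $t5, 4: $t5=4
after sub $t2, $t2, $t3: $t2=2-7=-5
after sub $t2, $t2, 12: $t2=(-5)-12=-17
after mul $t2, $t2, 16: $t2=(-17)*16=-272
after sub $t5, $t5, 1: $t5=4-1=3
cmp $t5, 1  (cmp 3,1)
bne again: taken
after sub $t2, $t2, $t3: $t2=(-272)-7=-279
after sub $t2, $t2, 12: $t2=(-279)-12=-291
after mul $t2, $t2, 16: $t2=(-291)*16=-4656
after sub $t5, $t5, 1: $t5=3-1=2
cmp $t5, 1  (cmp 2,1)
bne again: taken
after sub $t2, $t2, $t3: $t2=(-4656)-7=-4663
after sub $t2, $t2, 12: $t2=(-4663)-12=-4675
after mul $t2, $t2, 16: $t2=(-4675)*16=-74800
after sub $t5, $t5, 1: $t5=2-1=1
cmp $t5, 1  (cmp 1,1)
bne again: not taken
after and $t2, $t2, 31: $t2=(-74800)&31=16
halt.
Total executed instructions: 23.

23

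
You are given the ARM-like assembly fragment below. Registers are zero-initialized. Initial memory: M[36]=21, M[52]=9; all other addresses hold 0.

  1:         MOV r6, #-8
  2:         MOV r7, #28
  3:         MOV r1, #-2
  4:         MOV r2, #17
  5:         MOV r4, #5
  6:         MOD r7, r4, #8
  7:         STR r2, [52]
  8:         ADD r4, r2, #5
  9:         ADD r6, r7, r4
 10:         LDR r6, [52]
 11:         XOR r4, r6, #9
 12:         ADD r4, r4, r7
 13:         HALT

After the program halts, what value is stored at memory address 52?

17

MOV r6, #-8 → r6=-8
MOV r7, #28 → r7=28
MOV r1, #-2 → r1=-2
MOV r2, #17 → r2=17
MOV r4, #5 → r4=5
MOD r7, r4, #8 → r7=5%8=5
STR r2, [52] → M[52]=17
ADD r4, r2, #5 → r4=17+5=22
ADD r6, r7, r4 → r6=5+22=27
LDR r6, [52] → r6=M[52]=17
XOR r4, r6, #9 → r4=17^9=24
ADD r4, r4, r7 → r4=24+5=29
halt.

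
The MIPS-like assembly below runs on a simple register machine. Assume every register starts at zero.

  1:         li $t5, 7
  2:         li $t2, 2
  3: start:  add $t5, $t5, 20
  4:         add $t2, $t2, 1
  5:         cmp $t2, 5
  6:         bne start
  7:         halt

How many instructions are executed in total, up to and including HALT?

15

$t5=7
$t2=2
$t5=7+20=27
$t2=2+1=3
cmp $t2, 5  (cmp 3,5)
bne start: taken
$t5=27+20=47
$t2=3+1=4
cmp $t2, 5  (cmp 4,5)
bne start: taken
$t5=47+20=67
$t2=4+1=5
cmp $t2, 5  (cmp 5,5)
bne start: not taken
halt.
Total executed instructions: 15.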